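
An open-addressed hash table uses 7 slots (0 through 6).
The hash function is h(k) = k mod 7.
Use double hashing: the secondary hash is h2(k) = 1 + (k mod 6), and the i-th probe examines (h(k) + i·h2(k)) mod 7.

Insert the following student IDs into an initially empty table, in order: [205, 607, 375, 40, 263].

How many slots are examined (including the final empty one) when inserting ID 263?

4

205 hashes to 2; slot 2 is free → place at 2.
607 hashes to 5; slot 5 is free → place at 5.
375 hashes to 4; slot 4 is free → place at 4.
40 hashes to 5, h2=5; 5 taken → place at 3.
263 hashes to 4, h2=6; 4,3,2 taken → place at 1.
Table: [., 263, 205, 40, 375, 607, .]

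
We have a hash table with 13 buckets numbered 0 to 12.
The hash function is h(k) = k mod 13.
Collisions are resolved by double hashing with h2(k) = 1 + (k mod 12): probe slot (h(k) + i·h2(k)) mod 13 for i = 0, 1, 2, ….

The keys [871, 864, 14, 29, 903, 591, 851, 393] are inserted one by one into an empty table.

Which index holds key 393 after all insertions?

871 hashes to 0; slot 0 is free → place at 0.
864 hashes to 6; slot 6 is free → place at 6.
14 hashes to 1; slot 1 is free → place at 1.
29 hashes to 3; slot 3 is free → place at 3.
903 hashes to 6, h2=4; 6 taken → place at 10.
591 hashes to 6, h2=4; 6,10,1 taken → place at 5.
851 hashes to 6, h2=12; 6,5 taken → place at 4.
393 hashes to 3, h2=10; 3,0,10 taken → place at 7.
Table: [871, 14, ., 29, 851, 591, 864, 393, ., ., 903, ., .]

7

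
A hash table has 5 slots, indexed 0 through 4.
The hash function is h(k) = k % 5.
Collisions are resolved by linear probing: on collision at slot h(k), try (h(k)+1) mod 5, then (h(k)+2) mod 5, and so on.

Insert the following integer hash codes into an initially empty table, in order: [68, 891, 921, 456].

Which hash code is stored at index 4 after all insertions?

68 hashes to 3; slot 3 is free → place at 3.
891 hashes to 1; slot 1 is free → place at 1.
921 hashes to 1; 1 taken → place at 2.
456 hashes to 1; 1,2,3 taken → place at 4.
Table: [—, 891, 921, 68, 456]

456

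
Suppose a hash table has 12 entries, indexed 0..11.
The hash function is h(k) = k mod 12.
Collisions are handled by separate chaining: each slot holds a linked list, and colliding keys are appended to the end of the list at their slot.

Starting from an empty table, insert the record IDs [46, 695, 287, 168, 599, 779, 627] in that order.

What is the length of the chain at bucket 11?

4

46 → bucket 10
695 → bucket 11
287 → bucket 11 (collision)
168 → bucket 0
599 → bucket 11 (collision)
779 → bucket 11 (collision)
627 → bucket 3
Final buckets:
0: 168
1: _
2: _
3: 627
4: _
5: _
6: _
7: _
8: _
9: _
10: 46
11: 695 -> 287 -> 599 -> 779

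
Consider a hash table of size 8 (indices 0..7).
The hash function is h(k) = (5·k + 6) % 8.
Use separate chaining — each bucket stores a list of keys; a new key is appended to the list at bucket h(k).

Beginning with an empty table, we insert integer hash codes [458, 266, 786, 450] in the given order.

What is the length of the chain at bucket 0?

Insert 458: h=0, bucket 0 empty → new chain.
Insert 266: h=0, bucket 0 nonempty → append to chain.
Insert 786: h=0, bucket 0 nonempty → append to chain.
Insert 450: h=0, bucket 0 nonempty → append to chain.
Final buckets:
0: 458 -> 266 -> 786 -> 450
1: .
2: .
3: .
4: .
5: .
6: .
7: .

4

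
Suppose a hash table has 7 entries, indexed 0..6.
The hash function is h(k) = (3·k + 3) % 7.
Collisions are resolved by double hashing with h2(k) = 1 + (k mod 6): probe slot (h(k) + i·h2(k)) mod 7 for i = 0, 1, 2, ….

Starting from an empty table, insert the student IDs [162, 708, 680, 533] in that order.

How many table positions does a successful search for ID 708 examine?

2

162 hashes to 6; slot 6 is free → place at 6.
708 hashes to 6, h2=1; 6 taken → place at 0.
680 hashes to 6, h2=3; 6 taken → place at 2.
533 hashes to 6, h2=6; 6 taken → place at 5.
Table: [708, ∅, 680, ∅, ∅, 533, 162]
Lookup 708: h=6, h2=1, probe 6,0 → found at 0.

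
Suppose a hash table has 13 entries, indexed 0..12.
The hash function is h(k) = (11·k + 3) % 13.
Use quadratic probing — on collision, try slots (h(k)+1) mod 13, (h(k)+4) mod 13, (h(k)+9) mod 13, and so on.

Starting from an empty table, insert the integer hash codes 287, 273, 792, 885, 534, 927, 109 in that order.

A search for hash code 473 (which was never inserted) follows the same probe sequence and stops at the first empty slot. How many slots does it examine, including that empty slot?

2

287: h=1 → slot 1
273: h=3 → slot 3
792: h=5 → slot 5
885: h=1, probe 1,2 → slot 2
534: h=1, probe 1,2,5,10 → slot 10
927: h=8 → slot 8
109: h=6 → slot 6
Table: [_, 287, 885, 273, _, 792, 109, _, 927, _, 534, _, _]
Lookup 473: h=6, probe 6,7 → slot 7 empty, not found.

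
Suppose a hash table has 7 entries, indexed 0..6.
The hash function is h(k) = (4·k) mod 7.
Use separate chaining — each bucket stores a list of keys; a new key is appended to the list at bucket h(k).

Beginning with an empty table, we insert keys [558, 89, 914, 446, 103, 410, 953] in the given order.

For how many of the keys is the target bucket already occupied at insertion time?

Insert 558: h=6, bucket 6 empty -> new chain.
Insert 89: h=6, bucket 6 nonempty -> append to chain.
Insert 914: h=2, bucket 2 empty -> new chain.
Insert 446: h=6, bucket 6 nonempty -> append to chain.
Insert 103: h=6, bucket 6 nonempty -> append to chain.
Insert 410: h=2, bucket 2 nonempty -> append to chain.
Insert 953: h=4, bucket 4 empty -> new chain.
Final buckets:
0: .
1: .
2: 914 -> 410
3: .
4: 953
5: .
6: 558 -> 89 -> 446 -> 103

4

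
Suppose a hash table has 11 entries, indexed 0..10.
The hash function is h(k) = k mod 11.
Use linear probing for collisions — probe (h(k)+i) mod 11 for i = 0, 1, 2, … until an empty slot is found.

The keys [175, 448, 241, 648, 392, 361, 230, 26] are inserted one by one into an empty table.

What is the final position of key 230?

175: h=10 -> slot 10
448: h=8 -> slot 8
241: h=10, probe 10,0 -> slot 0
648: h=10, probe 10,0,1 -> slot 1
392: h=7 -> slot 7
361: h=9 -> slot 9
230: h=10, probe 10,0,1,2 -> slot 2
26: h=4 -> slot 4
Table: [241, 648, 230, _, 26, _, _, 392, 448, 361, 175]

2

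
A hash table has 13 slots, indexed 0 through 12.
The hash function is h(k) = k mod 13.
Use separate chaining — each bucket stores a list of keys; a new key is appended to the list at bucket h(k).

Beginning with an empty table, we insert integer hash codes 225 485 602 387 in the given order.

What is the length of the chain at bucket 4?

3

Insert 225: h=4, bucket 4 empty -> new chain.
Insert 485: h=4, bucket 4 nonempty -> append to chain.
Insert 602: h=4, bucket 4 nonempty -> append to chain.
Insert 387: h=10, bucket 10 empty -> new chain.
Final buckets:
0: .
1: .
2: .
3: .
4: 225 -> 485 -> 602
5: .
6: .
7: .
8: .
9: .
10: 387
11: .
12: .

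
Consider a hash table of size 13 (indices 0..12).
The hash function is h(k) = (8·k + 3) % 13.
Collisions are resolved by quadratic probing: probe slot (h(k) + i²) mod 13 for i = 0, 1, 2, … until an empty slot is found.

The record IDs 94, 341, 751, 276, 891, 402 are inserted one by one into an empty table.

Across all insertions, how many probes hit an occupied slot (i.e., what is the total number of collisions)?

4

94: h=1 -> slot 1
341: h=1, probe 1,2 -> slot 2
751: h=5 -> slot 5
276: h=1, probe 1,2,5,10 -> slot 10
891: h=7 -> slot 7
402: h=8 -> slot 8
Table: [_, 94, 341, _, _, 751, _, 891, 402, _, 276, _, _]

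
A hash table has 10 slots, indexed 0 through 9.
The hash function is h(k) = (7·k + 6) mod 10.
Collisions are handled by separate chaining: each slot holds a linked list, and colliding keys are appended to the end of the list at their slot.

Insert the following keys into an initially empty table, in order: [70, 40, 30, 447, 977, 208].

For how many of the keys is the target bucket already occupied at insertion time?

3

70 -> bucket 6
40 -> bucket 6 (collision)
30 -> bucket 6 (collision)
447 -> bucket 5
977 -> bucket 5 (collision)
208 -> bucket 2
Final buckets:
0: —
1: —
2: 208
3: —
4: —
5: 447 -> 977
6: 70 -> 40 -> 30
7: —
8: —
9: —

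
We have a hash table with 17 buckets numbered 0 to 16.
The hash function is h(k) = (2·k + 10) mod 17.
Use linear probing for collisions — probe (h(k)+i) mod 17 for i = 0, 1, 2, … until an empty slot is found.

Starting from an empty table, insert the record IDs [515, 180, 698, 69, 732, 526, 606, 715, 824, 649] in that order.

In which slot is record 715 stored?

515 hashes to 3; slot 3 is free => place at 3.
180 hashes to 13; slot 13 is free => place at 13.
698 hashes to 12; slot 12 is free => place at 12.
69 hashes to 12; 12,13 taken => place at 14.
732 hashes to 12; 12,13,14 taken => place at 15.
526 hashes to 8; slot 8 is free => place at 8.
606 hashes to 15; 15 taken => place at 16.
715 hashes to 12; 12,13,14,15,16 taken => place at 0.
824 hashes to 9; slot 9 is free => place at 9.
649 hashes to 16; 16,0 taken => place at 1.
Table: [715, 649, —, 515, —, —, —, —, 526, 824, —, —, 698, 180, 69, 732, 606]

0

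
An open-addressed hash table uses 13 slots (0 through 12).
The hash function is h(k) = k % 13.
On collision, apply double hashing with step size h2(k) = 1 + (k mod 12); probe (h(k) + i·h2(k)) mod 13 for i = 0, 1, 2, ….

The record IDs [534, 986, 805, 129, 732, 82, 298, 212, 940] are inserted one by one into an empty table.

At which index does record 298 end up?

10

534 hashes to 1; slot 1 is free → place at 1.
986 hashes to 11; slot 11 is free → place at 11.
805 hashes to 12; slot 12 is free → place at 12.
129 hashes to 12, h2=10; 12 taken → place at 9.
732 hashes to 4; slot 4 is free → place at 4.
82 hashes to 4, h2=11; 4 taken → place at 2.
298 hashes to 12, h2=11; 12 taken → place at 10.
212 hashes to 4, h2=9; 4 taken → place at 0.
940 hashes to 4, h2=5; 4,9,1 taken → place at 6.
Table: [212, 534, 82, ., 732, ., 940, ., ., 129, 298, 986, 805]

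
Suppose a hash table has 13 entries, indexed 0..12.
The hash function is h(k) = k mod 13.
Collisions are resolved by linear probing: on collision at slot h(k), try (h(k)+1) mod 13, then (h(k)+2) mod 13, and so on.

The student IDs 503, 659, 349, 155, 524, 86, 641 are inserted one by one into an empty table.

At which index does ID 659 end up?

503 hashes to 9; slot 9 is free => place at 9.
659 hashes to 9; 9 taken => place at 10.
349 hashes to 11; slot 11 is free => place at 11.
155 hashes to 12; slot 12 is free => place at 12.
524 hashes to 4; slot 4 is free => place at 4.
86 hashes to 8; slot 8 is free => place at 8.
641 hashes to 4; 4 taken => place at 5.
Table: [., ., ., ., 524, 641, ., ., 86, 503, 659, 349, 155]

10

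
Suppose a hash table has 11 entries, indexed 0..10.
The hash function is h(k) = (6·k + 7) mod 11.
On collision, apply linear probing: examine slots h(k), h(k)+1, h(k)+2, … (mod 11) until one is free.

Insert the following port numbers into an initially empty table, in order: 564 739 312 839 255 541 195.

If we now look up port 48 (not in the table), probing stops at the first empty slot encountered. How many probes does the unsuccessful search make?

564: h=3 → slot 3
739: h=8 → slot 8
312: h=9 → slot 9
839: h=3, probe 3,4 → slot 4
255: h=8, probe 8,9,10 → slot 10
541: h=8, probe 8,9,10,0 → slot 0
195: h=0, probe 0,1 → slot 1
Table: [541, 195, ∅, 564, 839, ∅, ∅, ∅, 739, 312, 255]
Lookup 48: h=9, probe 9,10,0,1,2 → slot 2 empty, not found.

5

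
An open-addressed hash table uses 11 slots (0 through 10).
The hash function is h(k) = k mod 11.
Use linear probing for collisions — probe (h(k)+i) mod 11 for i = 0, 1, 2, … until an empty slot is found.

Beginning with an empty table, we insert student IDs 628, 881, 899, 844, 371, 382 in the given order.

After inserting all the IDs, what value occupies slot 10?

628: h=1 => slot 1
881: h=1, probe 1,2 => slot 2
899: h=8 => slot 8
844: h=8, probe 8,9 => slot 9
371: h=8, probe 8,9,10 => slot 10
382: h=8, probe 8,9,10,0 => slot 0
Table: [382, 628, 881, ., ., ., ., ., 899, 844, 371]

371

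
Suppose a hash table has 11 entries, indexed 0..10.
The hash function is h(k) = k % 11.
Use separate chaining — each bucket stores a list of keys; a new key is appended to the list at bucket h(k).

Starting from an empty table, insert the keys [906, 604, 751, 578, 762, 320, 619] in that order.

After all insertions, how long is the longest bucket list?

Insert 906: h=4, bucket 4 empty -> new chain.
Insert 604: h=10, bucket 10 empty -> new chain.
Insert 751: h=3, bucket 3 empty -> new chain.
Insert 578: h=6, bucket 6 empty -> new chain.
Insert 762: h=3, bucket 3 nonempty -> append to chain.
Insert 320: h=1, bucket 1 empty -> new chain.
Insert 619: h=3, bucket 3 nonempty -> append to chain.
Final buckets:
0: -
1: 320
2: -
3: 751 -> 762 -> 619
4: 906
5: -
6: 578
7: -
8: -
9: -
10: 604

3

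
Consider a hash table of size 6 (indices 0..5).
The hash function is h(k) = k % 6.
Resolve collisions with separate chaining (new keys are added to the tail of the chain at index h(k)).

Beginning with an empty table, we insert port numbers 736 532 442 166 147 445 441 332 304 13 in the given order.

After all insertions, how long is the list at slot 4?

736 → bucket 4
532 → bucket 4 (collision)
442 → bucket 4 (collision)
166 → bucket 4 (collision)
147 → bucket 3
445 → bucket 1
441 → bucket 3 (collision)
332 → bucket 2
304 → bucket 4 (collision)
13 → bucket 1 (collision)
Final buckets:
0: —
1: 445 -> 13
2: 332
3: 147 -> 441
4: 736 -> 532 -> 442 -> 166 -> 304
5: —

5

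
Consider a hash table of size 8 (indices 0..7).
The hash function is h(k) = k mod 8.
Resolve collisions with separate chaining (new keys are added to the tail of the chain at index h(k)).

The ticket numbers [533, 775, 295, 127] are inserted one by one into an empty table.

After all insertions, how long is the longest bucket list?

3

Insert 533: h=5, bucket 5 empty -> new chain.
Insert 775: h=7, bucket 7 empty -> new chain.
Insert 295: h=7, bucket 7 nonempty -> append to chain.
Insert 127: h=7, bucket 7 nonempty -> append to chain.
Final buckets:
0: —
1: —
2: —
3: —
4: —
5: 533
6: —
7: 775 -> 295 -> 127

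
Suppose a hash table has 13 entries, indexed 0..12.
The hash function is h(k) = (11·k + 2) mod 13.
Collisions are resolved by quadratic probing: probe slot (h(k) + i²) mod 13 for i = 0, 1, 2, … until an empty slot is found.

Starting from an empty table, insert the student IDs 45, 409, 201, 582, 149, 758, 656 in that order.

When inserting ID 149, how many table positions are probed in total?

4

45: h=3 => slot 3
409: h=3, probe 3,4 => slot 4
201: h=3, probe 3,4,7 => slot 7
582: h=8 => slot 8
149: h=3, probe 3,4,7,12 => slot 12
758: h=7, probe 7,8,11 => slot 11
656: h=3, probe 3,4,7,12,6 => slot 6
Table: [-, -, -, 45, 409, -, 656, 201, 582, -, -, 758, 149]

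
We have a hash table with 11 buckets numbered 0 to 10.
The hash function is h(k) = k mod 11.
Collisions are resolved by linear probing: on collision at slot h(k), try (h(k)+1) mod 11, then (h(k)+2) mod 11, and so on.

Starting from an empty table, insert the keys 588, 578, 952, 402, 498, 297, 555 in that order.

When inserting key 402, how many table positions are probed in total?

3

588 hashes to 5; slot 5 is free -> place at 5.
578 hashes to 6; slot 6 is free -> place at 6.
952 hashes to 6; 6 taken -> place at 7.
402 hashes to 6; 6,7 taken -> place at 8.
498 hashes to 3; slot 3 is free -> place at 3.
297 hashes to 0; slot 0 is free -> place at 0.
555 hashes to 5; 5,6,7,8 taken -> place at 9.
Table: [297, _, _, 498, _, 588, 578, 952, 402, 555, _]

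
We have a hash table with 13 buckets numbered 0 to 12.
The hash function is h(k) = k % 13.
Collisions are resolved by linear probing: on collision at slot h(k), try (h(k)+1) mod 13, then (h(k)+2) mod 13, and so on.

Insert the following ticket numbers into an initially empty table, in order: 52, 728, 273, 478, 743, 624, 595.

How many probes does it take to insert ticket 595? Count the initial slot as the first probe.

2

52: h=0 -> slot 0
728: h=0, probe 0,1 -> slot 1
273: h=0, probe 0,1,2 -> slot 2
478: h=10 -> slot 10
743: h=2, probe 2,3 -> slot 3
624: h=0, probe 0,1,2,3,4 -> slot 4
595: h=10, probe 10,11 -> slot 11
Table: [52, 728, 273, 743, 624, _, _, _, _, _, 478, 595, _]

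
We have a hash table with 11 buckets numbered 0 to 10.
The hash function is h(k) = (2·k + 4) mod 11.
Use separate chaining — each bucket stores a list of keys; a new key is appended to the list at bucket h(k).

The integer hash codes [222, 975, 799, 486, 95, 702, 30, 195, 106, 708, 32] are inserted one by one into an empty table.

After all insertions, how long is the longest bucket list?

222 -> bucket 8
975 -> bucket 7
799 -> bucket 7 (collision)
486 -> bucket 8 (collision)
95 -> bucket 7 (collision)
702 -> bucket 0
30 -> bucket 9
195 -> bucket 9 (collision)
106 -> bucket 7 (collision)
708 -> bucket 1
32 -> bucket 2
Final buckets:
0: 702
1: 708
2: 32
3: _
4: _
5: _
6: _
7: 975 -> 799 -> 95 -> 106
8: 222 -> 486
9: 30 -> 195
10: _

4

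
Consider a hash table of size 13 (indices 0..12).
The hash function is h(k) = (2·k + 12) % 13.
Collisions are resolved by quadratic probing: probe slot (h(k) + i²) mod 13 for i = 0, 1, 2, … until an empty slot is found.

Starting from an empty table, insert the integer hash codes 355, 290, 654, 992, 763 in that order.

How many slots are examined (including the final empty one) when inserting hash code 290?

2

Insert 355: h=7, slot 7 empty -> index 7.
Insert 290: h=7, slot 7 occupied -> index 8.
Insert 654: h=7, slots 7,8 occupied -> index 11.
Insert 992: h=7, slots 7,8,11 occupied -> index 3.
Insert 763: h=4, slot 4 empty -> index 4.
Table: [., ., ., 992, 763, ., ., 355, 290, ., ., 654, .]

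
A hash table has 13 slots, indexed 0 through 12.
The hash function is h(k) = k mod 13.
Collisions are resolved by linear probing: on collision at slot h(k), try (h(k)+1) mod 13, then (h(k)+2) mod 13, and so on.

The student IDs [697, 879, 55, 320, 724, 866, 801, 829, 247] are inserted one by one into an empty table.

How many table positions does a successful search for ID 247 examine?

Insert 697: h=8, slot 8 empty => index 8.
Insert 879: h=8, slot 8 occupied => index 9.
Insert 55: h=3, slot 3 empty => index 3.
Insert 320: h=8, slots 8,9 occupied => index 10.
Insert 724: h=9, slots 9,10 occupied => index 11.
Insert 866: h=8, slots 8,9,10,11 occupied => index 12.
Insert 801: h=8, slots 8,9,10,11,12 occupied => index 0.
Insert 829: h=10, slots 10,11,12,0 occupied => index 1.
Insert 247: h=0, slots 0,1 occupied => index 2.
Table: [801, 829, 247, 55, ., ., ., ., 697, 879, 320, 724, 866]
Lookup 247: h=0, probe 0,1,2 → found at 2.

3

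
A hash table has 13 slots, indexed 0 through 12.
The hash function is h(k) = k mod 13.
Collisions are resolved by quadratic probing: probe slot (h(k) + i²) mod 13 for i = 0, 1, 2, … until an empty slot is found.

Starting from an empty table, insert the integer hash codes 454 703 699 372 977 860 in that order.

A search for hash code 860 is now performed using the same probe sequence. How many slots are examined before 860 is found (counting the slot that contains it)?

2

454 hashes to 12; slot 12 is free -> place at 12.
703 hashes to 1; slot 1 is free -> place at 1.
699 hashes to 10; slot 10 is free -> place at 10.
372 hashes to 8; slot 8 is free -> place at 8.
977 hashes to 2; slot 2 is free -> place at 2.
860 hashes to 2; 2 taken -> place at 3.
Table: [., 703, 977, 860, ., ., ., ., 372, ., 699, ., 454]
Lookup 860: h=2, probe 2,3 → found at 3.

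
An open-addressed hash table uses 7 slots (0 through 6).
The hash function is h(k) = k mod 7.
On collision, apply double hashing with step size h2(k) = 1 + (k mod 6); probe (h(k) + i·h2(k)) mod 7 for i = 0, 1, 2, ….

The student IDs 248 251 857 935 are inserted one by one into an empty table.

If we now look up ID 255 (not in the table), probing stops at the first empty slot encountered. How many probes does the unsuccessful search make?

248: h=3 => slot 3
251: h=6 => slot 6
857: h=3, h2=6, probe 3,2 => slot 2
935: h=4 => slot 4
Table: [-, -, 857, 248, 935, -, 251]
Lookup 255: h=3, h2=4, probe 3,0 → slot 0 empty, not found.

2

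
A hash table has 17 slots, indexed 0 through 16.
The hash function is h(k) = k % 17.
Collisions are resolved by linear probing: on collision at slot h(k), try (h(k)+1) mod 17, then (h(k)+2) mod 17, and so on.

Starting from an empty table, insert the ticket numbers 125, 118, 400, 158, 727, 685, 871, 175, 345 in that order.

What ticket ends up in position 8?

125 hashes to 6; slot 6 is free → place at 6.
118 hashes to 16; slot 16 is free → place at 16.
400 hashes to 9; slot 9 is free → place at 9.
158 hashes to 5; slot 5 is free → place at 5.
727 hashes to 13; slot 13 is free → place at 13.
685 hashes to 5; 5,6 taken → place at 7.
871 hashes to 4; slot 4 is free → place at 4.
175 hashes to 5; 5,6,7 taken → place at 8.
345 hashes to 5; 5,6,7,8,9 taken → place at 10.
Table: [—, —, —, —, 871, 158, 125, 685, 175, 400, 345, —, —, 727, —, —, 118]

175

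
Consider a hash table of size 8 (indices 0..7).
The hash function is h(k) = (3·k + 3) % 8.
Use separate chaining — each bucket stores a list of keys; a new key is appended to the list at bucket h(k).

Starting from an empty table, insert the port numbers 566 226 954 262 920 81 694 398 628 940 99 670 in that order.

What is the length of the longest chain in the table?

5

566 → bucket 5
226 → bucket 1
954 → bucket 1 (collision)
262 → bucket 5 (collision)
920 → bucket 3
81 → bucket 6
694 → bucket 5 (collision)
398 → bucket 5 (collision)
628 → bucket 7
940 → bucket 7 (collision)
99 → bucket 4
670 → bucket 5 (collision)
Final buckets:
0: —
1: 226 -> 954
2: —
3: 920
4: 99
5: 566 -> 262 -> 694 -> 398 -> 670
6: 81
7: 628 -> 940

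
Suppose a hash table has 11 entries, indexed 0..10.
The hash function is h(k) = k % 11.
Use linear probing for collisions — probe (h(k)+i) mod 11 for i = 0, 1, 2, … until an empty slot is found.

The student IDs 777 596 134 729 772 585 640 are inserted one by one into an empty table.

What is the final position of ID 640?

8

777 hashes to 7; slot 7 is free => place at 7.
596 hashes to 2; slot 2 is free => place at 2.
134 hashes to 2; 2 taken => place at 3.
729 hashes to 3; 3 taken => place at 4.
772 hashes to 2; 2,3,4 taken => place at 5.
585 hashes to 2; 2,3,4,5 taken => place at 6.
640 hashes to 2; 2,3,4,5,6,7 taken => place at 8.
Table: [_, _, 596, 134, 729, 772, 585, 777, 640, _, _]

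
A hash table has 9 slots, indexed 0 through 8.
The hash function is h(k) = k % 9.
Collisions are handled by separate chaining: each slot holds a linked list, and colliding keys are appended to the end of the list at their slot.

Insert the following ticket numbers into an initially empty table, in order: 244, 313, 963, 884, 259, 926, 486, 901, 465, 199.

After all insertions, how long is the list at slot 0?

2

244 -> bucket 1
313 -> bucket 7
963 -> bucket 0
884 -> bucket 2
259 -> bucket 7 (collision)
926 -> bucket 8
486 -> bucket 0 (collision)
901 -> bucket 1 (collision)
465 -> bucket 6
199 -> bucket 1 (collision)
Final buckets:
0: 963 -> 486
1: 244 -> 901 -> 199
2: 884
3: ∅
4: ∅
5: ∅
6: 465
7: 313 -> 259
8: 926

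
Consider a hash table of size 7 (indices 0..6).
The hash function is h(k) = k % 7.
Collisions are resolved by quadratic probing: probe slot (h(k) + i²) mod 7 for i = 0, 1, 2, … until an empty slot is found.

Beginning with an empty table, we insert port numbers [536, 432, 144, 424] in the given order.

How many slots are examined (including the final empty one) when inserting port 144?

3

Insert 536: h=4, slot 4 empty => index 4.
Insert 432: h=5, slot 5 empty => index 5.
Insert 144: h=4, slots 4,5 occupied => index 1.
Insert 424: h=4, slots 4,5,1 occupied => index 6.
Table: [-, 144, -, -, 536, 432, 424]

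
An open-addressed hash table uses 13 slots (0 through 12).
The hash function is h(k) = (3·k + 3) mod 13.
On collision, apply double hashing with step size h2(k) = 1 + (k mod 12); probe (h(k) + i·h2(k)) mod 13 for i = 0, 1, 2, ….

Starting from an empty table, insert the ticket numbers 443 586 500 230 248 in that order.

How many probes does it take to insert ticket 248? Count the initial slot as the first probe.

2

443 hashes to 6; slot 6 is free → place at 6.
586 hashes to 6, h2=11; 6 taken → place at 4.
500 hashes to 8; slot 8 is free → place at 8.
230 hashes to 4, h2=3; 4 taken → place at 7.
248 hashes to 6, h2=9; 6 taken → place at 2.
Table: [-, -, 248, -, 586, -, 443, 230, 500, -, -, -, -]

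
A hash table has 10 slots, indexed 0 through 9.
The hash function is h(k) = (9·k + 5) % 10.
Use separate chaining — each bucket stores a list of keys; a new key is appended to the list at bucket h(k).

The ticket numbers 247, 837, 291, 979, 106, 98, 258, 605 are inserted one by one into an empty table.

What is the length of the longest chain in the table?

247 → bucket 8
837 → bucket 8 (collision)
291 → bucket 4
979 → bucket 6
106 → bucket 9
98 → bucket 7
258 → bucket 7 (collision)
605 → bucket 0
Final buckets:
0: 605
1: _
2: _
3: _
4: 291
5: _
6: 979
7: 98 -> 258
8: 247 -> 837
9: 106

2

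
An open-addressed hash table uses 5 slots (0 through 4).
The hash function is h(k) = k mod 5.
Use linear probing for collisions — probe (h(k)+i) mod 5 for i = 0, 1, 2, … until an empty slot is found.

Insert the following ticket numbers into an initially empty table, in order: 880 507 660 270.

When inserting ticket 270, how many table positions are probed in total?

4

Insert 880: h=0, slot 0 empty -> index 0.
Insert 507: h=2, slot 2 empty -> index 2.
Insert 660: h=0, slot 0 occupied -> index 1.
Insert 270: h=0, slots 0,1,2 occupied -> index 3.
Table: [880, 660, 507, 270, _]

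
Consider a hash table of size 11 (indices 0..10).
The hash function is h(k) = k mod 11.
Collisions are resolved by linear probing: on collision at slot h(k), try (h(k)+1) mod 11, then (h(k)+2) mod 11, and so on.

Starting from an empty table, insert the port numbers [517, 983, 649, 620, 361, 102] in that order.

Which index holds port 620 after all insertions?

5

Insert 517: h=0, slot 0 empty -> index 0.
Insert 983: h=4, slot 4 empty -> index 4.
Insert 649: h=0, slot 0 occupied -> index 1.
Insert 620: h=4, slot 4 occupied -> index 5.
Insert 361: h=9, slot 9 empty -> index 9.
Insert 102: h=3, slot 3 empty -> index 3.
Table: [517, 649, -, 102, 983, 620, -, -, -, 361, -]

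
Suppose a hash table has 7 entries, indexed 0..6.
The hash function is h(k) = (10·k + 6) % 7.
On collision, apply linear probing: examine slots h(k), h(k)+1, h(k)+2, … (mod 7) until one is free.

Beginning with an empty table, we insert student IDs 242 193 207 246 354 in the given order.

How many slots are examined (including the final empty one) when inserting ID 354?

242: h=4 => slot 4
193: h=4, probe 4,5 => slot 5
207: h=4, probe 4,5,6 => slot 6
246: h=2 => slot 2
354: h=4, probe 4,5,6,0 => slot 0
Table: [354, _, 246, _, 242, 193, 207]

4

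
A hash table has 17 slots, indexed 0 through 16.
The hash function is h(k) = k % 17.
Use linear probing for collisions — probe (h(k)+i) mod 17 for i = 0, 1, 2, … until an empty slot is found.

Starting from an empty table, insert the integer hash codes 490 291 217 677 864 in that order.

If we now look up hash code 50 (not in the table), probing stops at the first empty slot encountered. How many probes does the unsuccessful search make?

Insert 490: h=14, slot 14 empty => index 14.
Insert 291: h=2, slot 2 empty => index 2.
Insert 217: h=13, slot 13 empty => index 13.
Insert 677: h=14, slot 14 occupied => index 15.
Insert 864: h=14, slots 14,15 occupied => index 16.
Table: [∅, ∅, 291, ∅, ∅, ∅, ∅, ∅, ∅, ∅, ∅, ∅, ∅, 217, 490, 677, 864]
Lookup 50: h=16, probe 16,0 → slot 0 empty, not found.

2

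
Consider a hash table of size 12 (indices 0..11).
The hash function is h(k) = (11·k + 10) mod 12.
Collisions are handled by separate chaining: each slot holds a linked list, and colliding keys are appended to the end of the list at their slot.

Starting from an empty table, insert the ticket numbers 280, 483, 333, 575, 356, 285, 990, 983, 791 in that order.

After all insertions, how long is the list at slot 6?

1

280 → bucket 6
483 → bucket 7
333 → bucket 1
575 → bucket 11
356 → bucket 2
285 → bucket 1 (collision)
990 → bucket 4
983 → bucket 11 (collision)
791 → bucket 11 (collision)
Final buckets:
0: -
1: 333 -> 285
2: 356
3: -
4: 990
5: -
6: 280
7: 483
8: -
9: -
10: -
11: 575 -> 983 -> 791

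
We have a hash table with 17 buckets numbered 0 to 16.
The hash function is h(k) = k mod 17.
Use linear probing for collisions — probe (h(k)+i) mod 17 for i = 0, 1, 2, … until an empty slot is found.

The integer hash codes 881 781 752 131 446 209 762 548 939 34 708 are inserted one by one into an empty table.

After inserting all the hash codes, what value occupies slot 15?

762

881 hashes to 14; slot 14 is free => place at 14.
781 hashes to 16; slot 16 is free => place at 16.
752 hashes to 4; slot 4 is free => place at 4.
131 hashes to 12; slot 12 is free => place at 12.
446 hashes to 4; 4 taken => place at 5.
209 hashes to 5; 5 taken => place at 6.
762 hashes to 14; 14 taken => place at 15.
548 hashes to 4; 4,5,6 taken => place at 7.
939 hashes to 4; 4,5,6,7 taken => place at 8.
34 hashes to 0; slot 0 is free => place at 0.
708 hashes to 11; slot 11 is free => place at 11.
Table: [34, ., ., ., 752, 446, 209, 548, 939, ., ., 708, 131, ., 881, 762, 781]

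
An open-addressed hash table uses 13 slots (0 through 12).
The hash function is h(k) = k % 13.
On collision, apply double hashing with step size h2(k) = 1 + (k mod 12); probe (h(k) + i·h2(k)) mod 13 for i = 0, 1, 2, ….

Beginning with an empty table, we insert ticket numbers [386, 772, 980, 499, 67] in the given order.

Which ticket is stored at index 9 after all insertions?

386

386 hashes to 9; slot 9 is free -> place at 9.
772 hashes to 5; slot 5 is free -> place at 5.
980 hashes to 5, h2=9; 5 taken -> place at 1.
499 hashes to 5, h2=8; 5 taken -> place at 0.
67 hashes to 2; slot 2 is free -> place at 2.
Table: [499, 980, 67, _, _, 772, _, _, _, 386, _, _, _]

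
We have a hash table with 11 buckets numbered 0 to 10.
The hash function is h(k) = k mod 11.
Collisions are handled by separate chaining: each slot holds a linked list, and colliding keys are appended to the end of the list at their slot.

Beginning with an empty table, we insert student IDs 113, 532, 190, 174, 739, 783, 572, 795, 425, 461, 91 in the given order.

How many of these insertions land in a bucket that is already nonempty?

113 -> bucket 3
532 -> bucket 4
190 -> bucket 3 (collision)
174 -> bucket 9
739 -> bucket 2
783 -> bucket 2 (collision)
572 -> bucket 0
795 -> bucket 3 (collision)
425 -> bucket 7
461 -> bucket 10
91 -> bucket 3 (collision)
Final buckets:
0: 572
1: -
2: 739 -> 783
3: 113 -> 190 -> 795 -> 91
4: 532
5: -
6: -
7: 425
8: -
9: 174
10: 461

4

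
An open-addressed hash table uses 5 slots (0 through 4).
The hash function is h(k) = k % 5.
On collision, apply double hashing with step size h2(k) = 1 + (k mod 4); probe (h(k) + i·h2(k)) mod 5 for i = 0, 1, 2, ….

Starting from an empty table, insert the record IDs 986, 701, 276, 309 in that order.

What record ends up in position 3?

Insert 986: h=1, slot 1 empty -> index 1.
Insert 701: h=1, h2=2, slot 1 occupied -> index 3.
Insert 276: h=1, h2=1, slot 1 occupied -> index 2.
Insert 309: h=4, slot 4 empty -> index 4.
Table: [_, 986, 276, 701, 309]

701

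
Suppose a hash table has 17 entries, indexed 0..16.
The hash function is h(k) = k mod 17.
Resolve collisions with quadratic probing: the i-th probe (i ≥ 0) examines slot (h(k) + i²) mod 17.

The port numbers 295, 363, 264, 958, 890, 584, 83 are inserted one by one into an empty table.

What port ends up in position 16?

83

295 hashes to 6; slot 6 is free → place at 6.
363 hashes to 6; 6 taken → place at 7.
264 hashes to 9; slot 9 is free → place at 9.
958 hashes to 6; 6,7 taken → place at 10.
890 hashes to 6; 6,7,10 taken → place at 15.
584 hashes to 6; 6,7,10,15 taken → place at 5.
83 hashes to 15; 15 taken → place at 16.
Table: [., ., ., ., ., 584, 295, 363, ., 264, 958, ., ., ., ., 890, 83]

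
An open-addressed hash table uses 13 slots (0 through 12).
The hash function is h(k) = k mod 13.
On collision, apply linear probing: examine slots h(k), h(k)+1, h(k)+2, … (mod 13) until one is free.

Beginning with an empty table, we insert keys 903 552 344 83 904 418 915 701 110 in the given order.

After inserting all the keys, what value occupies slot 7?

903: h=6 => slot 6
552: h=6, probe 6,7 => slot 7
344: h=6, probe 6,7,8 => slot 8
83: h=5 => slot 5
904: h=7, probe 7,8,9 => slot 9
418: h=2 => slot 2
915: h=5, probe 5,6,7,8,9,10 => slot 10
701: h=12 => slot 12
110: h=6, probe 6,7,8,9,10,11 => slot 11
Table: [—, —, 418, —, —, 83, 903, 552, 344, 904, 915, 110, 701]

552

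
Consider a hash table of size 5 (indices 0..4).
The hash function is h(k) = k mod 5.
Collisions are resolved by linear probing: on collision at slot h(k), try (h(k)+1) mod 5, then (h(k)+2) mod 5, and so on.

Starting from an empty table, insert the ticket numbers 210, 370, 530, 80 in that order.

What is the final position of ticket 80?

Insert 210: h=0, slot 0 empty => index 0.
Insert 370: h=0, slot 0 occupied => index 1.
Insert 530: h=0, slots 0,1 occupied => index 2.
Insert 80: h=0, slots 0,1,2 occupied => index 3.
Table: [210, 370, 530, 80, —]

3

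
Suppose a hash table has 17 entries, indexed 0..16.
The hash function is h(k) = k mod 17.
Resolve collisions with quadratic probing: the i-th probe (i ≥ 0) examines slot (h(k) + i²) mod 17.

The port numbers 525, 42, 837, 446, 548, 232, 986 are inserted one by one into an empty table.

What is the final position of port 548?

13

Insert 525: h=15, slot 15 empty -> index 15.
Insert 42: h=8, slot 8 empty -> index 8.
Insert 837: h=4, slot 4 empty -> index 4.
Insert 446: h=4, slot 4 occupied -> index 5.
Insert 548: h=4, slots 4,5,8 occupied -> index 13.
Insert 232: h=11, slot 11 empty -> index 11.
Insert 986: h=0, slot 0 empty -> index 0.
Table: [986, —, —, —, 837, 446, —, —, 42, —, —, 232, —, 548, —, 525, —]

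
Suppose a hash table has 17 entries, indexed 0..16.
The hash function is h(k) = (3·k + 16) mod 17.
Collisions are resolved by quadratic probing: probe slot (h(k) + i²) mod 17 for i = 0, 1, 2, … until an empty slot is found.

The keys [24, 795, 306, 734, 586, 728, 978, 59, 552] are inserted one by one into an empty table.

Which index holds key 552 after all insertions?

24 hashes to 3; slot 3 is free -> place at 3.
795 hashes to 4; slot 4 is free -> place at 4.
306 hashes to 16; slot 16 is free -> place at 16.
734 hashes to 8; slot 8 is free -> place at 8.
586 hashes to 6; slot 6 is free -> place at 6.
728 hashes to 7; slot 7 is free -> place at 7.
978 hashes to 9; slot 9 is free -> place at 9.
59 hashes to 6; 6,7 taken -> place at 10.
552 hashes to 6; 6,7,10 taken -> place at 15.
Table: [∅, ∅, ∅, 24, 795, ∅, 586, 728, 734, 978, 59, ∅, ∅, ∅, ∅, 552, 306]

15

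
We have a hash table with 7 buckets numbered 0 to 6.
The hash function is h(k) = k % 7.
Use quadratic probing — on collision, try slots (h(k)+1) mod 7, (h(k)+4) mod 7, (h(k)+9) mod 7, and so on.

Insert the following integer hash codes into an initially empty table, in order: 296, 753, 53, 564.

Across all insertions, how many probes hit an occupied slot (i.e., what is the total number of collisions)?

3

296: h=2 => slot 2
753: h=4 => slot 4
53: h=4, probe 4,5 => slot 5
564: h=4, probe 4,5,1 => slot 1
Table: [., 564, 296, ., 753, 53, .]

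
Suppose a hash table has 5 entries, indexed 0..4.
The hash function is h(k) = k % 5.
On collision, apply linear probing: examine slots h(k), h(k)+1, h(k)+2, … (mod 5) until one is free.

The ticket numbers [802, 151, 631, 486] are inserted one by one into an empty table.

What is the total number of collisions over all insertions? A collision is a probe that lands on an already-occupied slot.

802 hashes to 2; slot 2 is free -> place at 2.
151 hashes to 1; slot 1 is free -> place at 1.
631 hashes to 1; 1,2 taken -> place at 3.
486 hashes to 1; 1,2,3 taken -> place at 4.
Table: [—, 151, 802, 631, 486]

5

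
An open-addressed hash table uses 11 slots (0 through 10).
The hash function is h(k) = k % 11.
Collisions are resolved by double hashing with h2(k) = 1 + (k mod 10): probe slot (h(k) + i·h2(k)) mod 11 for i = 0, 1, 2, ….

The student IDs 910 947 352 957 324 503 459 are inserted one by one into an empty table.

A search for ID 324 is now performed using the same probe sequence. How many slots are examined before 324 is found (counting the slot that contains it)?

Insert 910: h=8, slot 8 empty => index 8.
Insert 947: h=1, slot 1 empty => index 1.
Insert 352: h=0, slot 0 empty => index 0.
Insert 957: h=0, h2=8, slots 0,8 occupied => index 5.
Insert 324: h=5, h2=5, slot 5 occupied => index 10.
Insert 503: h=8, h2=4, slots 8,1,5 occupied => index 9.
Insert 459: h=8, h2=10, slot 8 occupied => index 7.
Table: [352, 947, —, —, —, 957, —, 459, 910, 503, 324]
Lookup 324: h=5, h2=5, probe 5,10 → found at 10.

2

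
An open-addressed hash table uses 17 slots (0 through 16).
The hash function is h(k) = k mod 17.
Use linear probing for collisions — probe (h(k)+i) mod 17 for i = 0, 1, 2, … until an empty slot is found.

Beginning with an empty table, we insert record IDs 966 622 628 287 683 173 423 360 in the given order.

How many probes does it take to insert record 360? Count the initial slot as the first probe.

966: h=14 → slot 14
622: h=10 → slot 10
628: h=16 → slot 16
287: h=15 → slot 15
683: h=3 → slot 3
173: h=3, probe 3,4 → slot 4
423: h=15, probe 15,16,0 → slot 0
360: h=3, probe 3,4,5 → slot 5
Table: [423, -, -, 683, 173, 360, -, -, -, -, 622, -, -, -, 966, 287, 628]

3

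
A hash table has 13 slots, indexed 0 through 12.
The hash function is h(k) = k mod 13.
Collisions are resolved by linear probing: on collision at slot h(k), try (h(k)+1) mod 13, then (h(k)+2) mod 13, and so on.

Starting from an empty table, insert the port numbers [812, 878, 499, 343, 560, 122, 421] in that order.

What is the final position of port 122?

Insert 812: h=6, slot 6 empty => index 6.
Insert 878: h=7, slot 7 empty => index 7.
Insert 499: h=5, slot 5 empty => index 5.
Insert 343: h=5, slots 5,6,7 occupied => index 8.
Insert 560: h=1, slot 1 empty => index 1.
Insert 122: h=5, slots 5,6,7,8 occupied => index 9.
Insert 421: h=5, slots 5,6,7,8,9 occupied => index 10.
Table: [_, 560, _, _, _, 499, 812, 878, 343, 122, 421, _, _]

9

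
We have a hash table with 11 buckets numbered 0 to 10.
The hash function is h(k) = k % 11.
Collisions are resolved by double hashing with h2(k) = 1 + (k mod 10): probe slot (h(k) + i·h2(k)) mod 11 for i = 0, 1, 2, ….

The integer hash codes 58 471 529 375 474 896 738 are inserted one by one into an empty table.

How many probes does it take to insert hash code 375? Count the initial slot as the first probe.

58 hashes to 3; slot 3 is free → place at 3.
471 hashes to 9; slot 9 is free → place at 9.
529 hashes to 1; slot 1 is free → place at 1.
375 hashes to 1, h2=6; 1 taken → place at 7.
474 hashes to 1, h2=5; 1 taken → place at 6.
896 hashes to 5; slot 5 is free → place at 5.
738 hashes to 1, h2=9; 1 taken → place at 10.
Table: [_, 529, _, 58, _, 896, 474, 375, _, 471, 738]

2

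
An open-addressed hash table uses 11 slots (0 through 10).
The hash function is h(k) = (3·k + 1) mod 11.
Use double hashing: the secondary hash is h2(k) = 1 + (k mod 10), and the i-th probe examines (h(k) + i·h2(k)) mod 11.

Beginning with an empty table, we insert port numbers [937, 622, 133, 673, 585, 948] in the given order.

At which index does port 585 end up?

Insert 937: h=7, slot 7 empty => index 7.
Insert 622: h=8, slot 8 empty => index 8.
Insert 133: h=4, slot 4 empty => index 4.
Insert 673: h=7, h2=4, slot 7 occupied => index 0.
Insert 585: h=7, h2=6, slot 7 occupied => index 2.
Insert 948: h=7, h2=9, slot 7 occupied => index 5.
Table: [673, -, 585, -, 133, 948, -, 937, 622, -, -]

2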